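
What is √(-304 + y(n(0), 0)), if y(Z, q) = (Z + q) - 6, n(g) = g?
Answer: I*√310 ≈ 17.607*I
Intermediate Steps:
y(Z, q) = -6 + Z + q
√(-304 + y(n(0), 0)) = √(-304 + (-6 + 0 + 0)) = √(-304 - 6) = √(-310) = I*√310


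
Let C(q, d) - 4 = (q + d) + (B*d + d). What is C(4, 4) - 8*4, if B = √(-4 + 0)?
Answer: -16 + 8*I ≈ -16.0 + 8.0*I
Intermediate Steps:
B = 2*I (B = √(-4) = 2*I ≈ 2.0*I)
C(q, d) = 4 + q + 2*d + 2*I*d (C(q, d) = 4 + ((q + d) + ((2*I)*d + d)) = 4 + ((d + q) + (2*I*d + d)) = 4 + ((d + q) + (d + 2*I*d)) = 4 + (q + 2*d + 2*I*d) = 4 + q + 2*d + 2*I*d)
C(4, 4) - 8*4 = (4 + 4 + 2*4*(1 + I)) - 8*4 = (4 + 4 + (8 + 8*I)) - 32 = (16 + 8*I) - 32 = -16 + 8*I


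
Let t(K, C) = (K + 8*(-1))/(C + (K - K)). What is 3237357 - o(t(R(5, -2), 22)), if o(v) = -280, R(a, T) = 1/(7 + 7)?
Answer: 3237637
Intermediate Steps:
R(a, T) = 1/14
t(K, C) = (-8 + K)/C (t(K, C) = (K - 8)/(C + 0) = (-8 + K)/C)
3237357 - o(t(R(5, -2), 22)) = 3237357 - 1*(-280) = 3237357 + 280 = 3237637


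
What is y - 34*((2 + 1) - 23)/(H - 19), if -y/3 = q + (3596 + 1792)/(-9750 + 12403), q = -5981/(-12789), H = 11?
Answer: -149443220/1615677 ≈ -92.496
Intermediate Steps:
q = 5981/12789 (q = -5981*(-1/12789) = 5981/12789 ≈ 0.46767)
y = -12110675/1615677 (y = -3*(5981/12789 + (3596 + 1792)/(-9750 + 12403)) = -3*(5981/12789 + 5388/2653) = -3*12110675/4847031 = -12110675/1615677 ≈ -7.4957)
y - 34*((2 + 1) - 23)/(H - 19) = -12110675/1615677 - 34*((2 + 1) - 23)/(11 - 19) = -12110675/1615677 - 34*(3 - 23)/(-8) = -12110675/1615677 - 34*(-20*(-1/8)) = -12110675/1615677 - 34*5/2 = -12110675/1615677 - 1*85 = -12110675/1615677 - 85 = -149443220/1615677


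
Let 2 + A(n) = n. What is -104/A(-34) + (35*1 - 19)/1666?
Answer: 21730/7497 ≈ 2.8985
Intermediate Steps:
A(n) = -2 + n
-104/A(-34) + (35*1 - 19)/1666 = -104/(-2 - 34) + (35*1 - 19)/1666 = -104/(-36) + (35 - 19)*(1/1666) = -104*(-1/36) + 16*(1/1666) = 26/9 + 8/833 = 21730/7497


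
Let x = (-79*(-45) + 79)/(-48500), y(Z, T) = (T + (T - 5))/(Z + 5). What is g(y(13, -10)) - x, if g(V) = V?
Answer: -143386/109125 ≈ -1.3140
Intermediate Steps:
y(Z, T) = (-5 + 2*T)/(5 + Z) (y(Z, T) = (T + (-5 + T))/(5 + Z) = (-5 + 2*T)/(5 + Z))
x = -1817/24250 (x = (3555 + 79)*(-1/48500) = 3634*(-1/48500) = -1817/24250 ≈ -0.074928)
g(y(13, -10)) - x = (-5 + 2*(-10))/(5 + 13) - 1*(-1817/24250) = (-5 - 20)/18 + 1817/24250 = (1/18)*(-25) + 1817/24250 = -25/18 + 1817/24250 = -143386/109125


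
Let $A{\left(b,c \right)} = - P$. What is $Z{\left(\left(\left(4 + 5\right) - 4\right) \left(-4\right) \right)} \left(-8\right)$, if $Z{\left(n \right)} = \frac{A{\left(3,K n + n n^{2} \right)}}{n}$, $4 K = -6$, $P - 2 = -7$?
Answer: $2$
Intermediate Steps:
$P = -5$ ($P = 2 - 7 = -5$)
$K = - \frac{3}{2}$ ($K = \frac{1}{4} \left(-6\right) = - \frac{3}{2} \approx -1.5$)
$A{\left(b,c \right)} = 5$ ($A{\left(b,c \right)} = \left(-1\right) \left(-5\right) = 5$)
$Z{\left(n \right)} = \frac{5}{n}$
$Z{\left(\left(\left(4 + 5\right) - 4\right) \left(-4\right) \right)} \left(-8\right) = \frac{5}{\left(\left(4 + 5\right) - 4\right) \left(-4\right)} \left(-8\right) = \frac{5}{\left(9 - 4\right) \left(-4\right)} \left(-8\right) = \frac{5}{5 \left(-4\right)} \left(-8\right) = \frac{5}{-20} \left(-8\right) = 5 \left(- \frac{1}{20}\right) \left(-8\right) = \left(- \frac{1}{4}\right) \left(-8\right) = 2$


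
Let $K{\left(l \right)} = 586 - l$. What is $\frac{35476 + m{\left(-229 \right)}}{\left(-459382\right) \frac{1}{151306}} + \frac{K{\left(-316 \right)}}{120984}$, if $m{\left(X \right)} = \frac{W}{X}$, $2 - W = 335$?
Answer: $- \frac{37180202491197223}{3181833165588} \approx -11685.0$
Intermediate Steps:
$W = -333$ ($W = 2 - 335 = -333$)
$m{\left(X \right)} = - \frac{333}{X}$
$\frac{35476 + m{\left(-229 \right)}}{\left(-459382\right) \frac{1}{151306}} + \frac{K{\left(-316 \right)}}{120984} = \frac{35476 - \frac{333}{-229}}{\left(-459382\right) \frac{1}{151306}} + \frac{586 - -316}{120984} = \frac{35476 - - \frac{333}{229}}{\left(-459382\right) \frac{1}{151306}} + \left(586 + 316\right) \frac{1}{120984} = \frac{35476 + \frac{333}{229}}{- \frac{229691}{75653}} + 902 \cdot \frac{1}{120984} = \frac{8124337}{229} \left(- \frac{75653}{229691}\right) + \frac{451}{60492} = - \frac{614630467061}{52599239} + \frac{451}{60492} = - \frac{37180202491197223}{3181833165588}$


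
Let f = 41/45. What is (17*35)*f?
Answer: 4879/9 ≈ 542.11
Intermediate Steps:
f = 41/45 (f = 41*(1/45) = 41/45 ≈ 0.91111)
(17*35)*f = (17*35)*(41/45) = 595*(41/45) = 4879/9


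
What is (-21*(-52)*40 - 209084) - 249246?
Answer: -414650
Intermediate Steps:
(-21*(-52)*40 - 209084) - 249246 = (1092*40 - 209084) - 249246 = (43680 - 209084) - 249246 = -165404 - 249246 = -414650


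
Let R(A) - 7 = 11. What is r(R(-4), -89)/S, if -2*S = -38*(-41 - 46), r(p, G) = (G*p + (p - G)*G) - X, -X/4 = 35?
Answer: 10985/1653 ≈ 6.6455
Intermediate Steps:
X = -140 (X = -4*35 = -140)
R(A) = 18 (R(A) = 7 + 11 = 18)
r(p, G) = 140 + G*p + G*(p - G) (r(p, G) = (G*p + (p - G)*G) - 1*(-140) = (G*p + G*(p - G)) + 140 = 140 + G*p + G*(p - G))
S = -1653 (S = -(-19)*(-41 - 46) = -(-19)*(-87) = -1/2*3306 = -1653)
r(R(-4), -89)/S = (140 - 1*(-89)**2 + 2*(-89)*18)/(-1653) = (140 - 1*7921 - 3204)*(-1/1653) = (140 - 7921 - 3204)*(-1/1653) = -10985*(-1/1653) = 10985/1653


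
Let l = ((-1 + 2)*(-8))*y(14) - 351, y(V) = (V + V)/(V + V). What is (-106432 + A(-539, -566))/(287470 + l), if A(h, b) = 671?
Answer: -105761/287111 ≈ -0.36836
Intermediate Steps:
y(V) = 1 (y(V) = (2*V)/((2*V)) = (2*V)*(1/(2*V)) = 1)
l = -359 (l = ((-1 + 2)*(-8))*1 - 351 = (1*(-8))*1 - 351 = -8*1 - 351 = -8 - 351 = -359)
(-106432 + A(-539, -566))/(287470 + l) = (-106432 + 671)/(287470 - 359) = -105761/287111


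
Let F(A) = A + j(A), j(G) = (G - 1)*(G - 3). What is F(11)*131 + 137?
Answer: 12058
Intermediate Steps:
j(G) = (-1 + G)*(-3 + G)
F(A) = 3 + A² - 3*A (F(A) = A + (3 + A² - 4*A) = 3 + A² - 3*A)
F(11)*131 + 137 = (3 + 11² - 3*11)*131 + 137 = (3 + 121 - 33)*131 + 137 = 91*131 + 137 = 11921 + 137 = 12058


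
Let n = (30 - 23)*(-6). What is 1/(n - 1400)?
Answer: -1/1442 ≈ -0.00069348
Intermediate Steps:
n = -42 (n = 7*(-6) = -42)
1/(n - 1400) = 1/(-42 - 1400) = 1/(-1442) = -1/1442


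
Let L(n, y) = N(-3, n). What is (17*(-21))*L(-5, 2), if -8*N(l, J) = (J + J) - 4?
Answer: -2499/4 ≈ -624.75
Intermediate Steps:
N(l, J) = ½ - J/4 (N(l, J) = -((J + J) - 4)/8 = -(2*J - 4)/8 = -(-4 + 2*J)/8 = ½ - J/4)
L(n, y) = ½ - n/4
(17*(-21))*L(-5, 2) = (17*(-21))*(½ - ¼*(-5)) = -357*(½ + 5/4) = -357*7/4 = -2499/4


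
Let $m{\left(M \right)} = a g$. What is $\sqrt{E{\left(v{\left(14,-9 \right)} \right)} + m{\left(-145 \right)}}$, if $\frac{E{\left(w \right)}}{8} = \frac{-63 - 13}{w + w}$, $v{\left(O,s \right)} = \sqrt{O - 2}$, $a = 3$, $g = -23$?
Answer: $\frac{\sqrt{-621 - 456 \sqrt{3}}}{3} \approx 12.52 i$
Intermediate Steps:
$v{\left(O,s \right)} = \sqrt{-2 + O}$
$E{\left(w \right)} = - \frac{304}{w}$ ($E{\left(w \right)} = 8 \frac{-63 - 13}{w + w} = 8 \left(- \frac{76}{2 w}\right) = 8 \left(- 76 \frac{1}{2 w}\right) = 8 \left(- \frac{38}{w}\right) = - \frac{304}{w}$)
$m{\left(M \right)} = -69$ ($m{\left(M \right)} = 3 \left(-23\right) = -69$)
$\sqrt{E{\left(v{\left(14,-9 \right)} \right)} + m{\left(-145 \right)}} = \sqrt{- \frac{304}{\sqrt{-2 + 14}} - 69} = \sqrt{- \frac{304}{\sqrt{12}} - 69} = \sqrt{- \frac{304}{2 \sqrt{3}} - 69} = \sqrt{- 304 \frac{\sqrt{3}}{6} - 69} = \sqrt{- \frac{152 \sqrt{3}}{3} - 69} = \sqrt{-69 - \frac{152 \sqrt{3}}{3}}$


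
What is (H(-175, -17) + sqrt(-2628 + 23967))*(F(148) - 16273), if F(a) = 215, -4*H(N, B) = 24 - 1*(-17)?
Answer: 329189/2 - 48174*sqrt(2371) ≈ -2.1811e+6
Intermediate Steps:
H(N, B) = -41/4 (H(N, B) = -(24 - 1*(-17))/4 = -(24 + 17)/4 = -1/4*41 = -41/4)
(H(-175, -17) + sqrt(-2628 + 23967))*(F(148) - 16273) = (-41/4 + sqrt(-2628 + 23967))*(215 - 16273) = (-41/4 + sqrt(21339))*(-16058) = (-41/4 + 3*sqrt(2371))*(-16058) = 329189/2 - 48174*sqrt(2371)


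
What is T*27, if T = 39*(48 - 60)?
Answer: -12636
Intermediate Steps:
T = -468 (T = 39*(-12) = -468)
T*27 = -468*27 = -12636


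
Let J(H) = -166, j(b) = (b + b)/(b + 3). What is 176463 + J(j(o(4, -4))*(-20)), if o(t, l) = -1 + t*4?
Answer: 176297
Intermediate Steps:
o(t, l) = -1 + 4*t
j(b) = 2*b/(3 + b) (j(b) = (2*b)/(3 + b) = 2*b/(3 + b))
176463 + J(j(o(4, -4))*(-20)) = 176463 - 166 = 176297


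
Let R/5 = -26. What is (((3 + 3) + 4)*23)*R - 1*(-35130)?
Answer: 5230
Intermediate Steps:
R = -130 (R = 5*(-26) = -130)
(((3 + 3) + 4)*23)*R - 1*(-35130) = (((3 + 3) + 4)*23)*(-130) - 1*(-35130) = ((6 + 4)*23)*(-130) + 35130 = (10*23)*(-130) + 35130 = 230*(-130) + 35130 = -29900 + 35130 = 5230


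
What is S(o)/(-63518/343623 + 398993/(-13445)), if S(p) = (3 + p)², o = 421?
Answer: -118652448540480/19708167307 ≈ -6020.5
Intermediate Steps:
S(o)/(-63518/343623 + 398993/(-13445)) = (3 + 421)²/(-63518/343623 + 398993/(-13445)) = 424²/(-63518*1/343623 + 398993*(-1/13445)) = 179776/(-9074/49089 - 398993/13445) = 179776/(-19708167307/660001605) = 179776*(-660001605/19708167307) = -118652448540480/19708167307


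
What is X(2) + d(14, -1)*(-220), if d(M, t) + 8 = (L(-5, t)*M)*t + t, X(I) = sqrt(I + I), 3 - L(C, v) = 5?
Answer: -4178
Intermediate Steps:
L(C, v) = -2 (L(C, v) = 3 - 1*5 = 3 - 5 = -2)
X(I) = sqrt(2)*sqrt(I) (X(I) = sqrt(2*I) = sqrt(2)*sqrt(I))
d(M, t) = -8 + t - 2*M*t (d(M, t) = -8 + ((-2*M)*t + t) = -8 + (-2*M*t + t) = -8 + (t - 2*M*t) = -8 + t - 2*M*t)
X(2) + d(14, -1)*(-220) = sqrt(2)*sqrt(2) + (-8 - 1 - 2*14*(-1))*(-220) = 2 + (-8 - 1 + 28)*(-220) = 2 + 19*(-220) = 2 - 4180 = -4178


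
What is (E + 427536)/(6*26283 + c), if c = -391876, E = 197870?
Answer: -312703/117089 ≈ -2.6706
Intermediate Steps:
(E + 427536)/(6*26283 + c) = (197870 + 427536)/(6*26283 - 391876) = 625406/(157698 - 391876) = 625406/(-234178) = 625406*(-1/234178) = -312703/117089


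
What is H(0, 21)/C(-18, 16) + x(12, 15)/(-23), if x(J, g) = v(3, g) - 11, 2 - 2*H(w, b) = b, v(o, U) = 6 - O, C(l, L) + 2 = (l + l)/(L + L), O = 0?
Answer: 1873/575 ≈ 3.2574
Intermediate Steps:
C(l, L) = -2 + l/L (C(l, L) = -2 + (l + l)/(L + L) = -2 + (2*l)/((2*L)) = -2 + (2*l)*(1/(2*L)) = -2 + l/L)
v(o, U) = 6 (v(o, U) = 6 - 1*0 = 6 + 0 = 6)
H(w, b) = 1 - b/2
x(J, g) = -5 (x(J, g) = 6 - 11 = -5)
H(0, 21)/C(-18, 16) + x(12, 15)/(-23) = (1 - ½*21)/(-2 - 18/16) - 5/(-23) = (1 - 21/2)/(-2 - 18*1/16) - 5*(-1/23) = -19/(2*(-2 - 9/8)) + 5/23 = -19/(2*(-25/8)) + 5/23 = -19/2*(-8/25) + 5/23 = 76/25 + 5/23 = 1873/575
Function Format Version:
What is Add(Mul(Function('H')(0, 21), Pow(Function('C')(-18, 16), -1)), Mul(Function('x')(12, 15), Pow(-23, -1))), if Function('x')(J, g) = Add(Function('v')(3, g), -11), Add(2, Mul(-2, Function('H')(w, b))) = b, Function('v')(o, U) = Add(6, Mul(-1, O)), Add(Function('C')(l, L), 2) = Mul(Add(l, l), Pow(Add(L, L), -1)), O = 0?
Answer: Rational(1873, 575) ≈ 3.2574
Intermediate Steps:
Function('C')(l, L) = Add(-2, Mul(l, Pow(L, -1))) (Function('C')(l, L) = Add(-2, Mul(Add(l, l), Pow(Add(L, L), -1))) = Add(-2, Mul(Mul(2, l), Pow(Mul(2, L), -1))) = Add(-2, Mul(Mul(2, l), Mul(Rational(1, 2), Pow(L, -1)))) = Add(-2, Mul(l, Pow(L, -1))))
Function('v')(o, U) = 6 (Function('v')(o, U) = Add(6, Mul(-1, 0)) = Add(6, 0) = 6)
Function('H')(w, b) = Add(1, Mul(Rational(-1, 2), b))
Function('x')(J, g) = -5 (Function('x')(J, g) = Add(6, -11) = -5)
Add(Mul(Function('H')(0, 21), Pow(Function('C')(-18, 16), -1)), Mul(Function('x')(12, 15), Pow(-23, -1))) = Add(Mul(Add(1, Mul(Rational(-1, 2), 21)), Pow(Add(-2, Mul(-18, Pow(16, -1))), -1)), Mul(-5, Pow(-23, -1))) = Add(Mul(Add(1, Rational(-21, 2)), Pow(Add(-2, Mul(-18, Rational(1, 16))), -1)), Mul(-5, Rational(-1, 23))) = Add(Mul(Rational(-19, 2), Pow(Add(-2, Rational(-9, 8)), -1)), Rational(5, 23)) = Add(Mul(Rational(-19, 2), Pow(Rational(-25, 8), -1)), Rational(5, 23)) = Add(Mul(Rational(-19, 2), Rational(-8, 25)), Rational(5, 23)) = Add(Rational(76, 25), Rational(5, 23)) = Rational(1873, 575)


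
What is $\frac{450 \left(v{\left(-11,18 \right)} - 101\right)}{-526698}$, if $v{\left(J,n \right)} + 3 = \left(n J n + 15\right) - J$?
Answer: $\frac{91050}{29261} \approx 3.1116$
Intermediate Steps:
$v{\left(J,n \right)} = 12 - J + J n^{2}$ ($v{\left(J,n \right)} = -3 - \left(-15 + J - n J n\right) = -3 - \left(-15 + J - J n n\right) = -3 - \left(-15 + J - J n^{2}\right) = -3 + \left(15 - J + J n^{2}\right) = 12 - J + J n^{2}$)
$\frac{450 \left(v{\left(-11,18 \right)} - 101\right)}{-526698} = \frac{450 \left(\left(12 - -11 - 11 \cdot 18^{2}\right) - 101\right)}{-526698} = 450 \left(\left(12 + 11 - 3564\right) - 101\right) \left(- \frac{1}{526698}\right) = 450 \left(-3541 - 101\right) \left(- \frac{1}{526698}\right) = 450 \left(-3642\right) \left(- \frac{1}{526698}\right) = \left(-1638900\right) \left(- \frac{1}{526698}\right) = \frac{91050}{29261}$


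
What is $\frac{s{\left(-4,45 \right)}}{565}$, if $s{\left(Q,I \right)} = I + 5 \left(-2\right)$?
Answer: $\frac{7}{113} \approx 0.061947$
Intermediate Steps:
$s{\left(Q,I \right)} = -10 + I$ ($s{\left(Q,I \right)} = I - 10 = -10 + I$)
$\frac{s{\left(-4,45 \right)}}{565} = \frac{-10 + 45}{565} = 35 \cdot \frac{1}{565} = \frac{7}{113}$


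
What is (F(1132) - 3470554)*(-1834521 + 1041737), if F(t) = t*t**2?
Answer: -1147238847396576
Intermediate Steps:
F(t) = t**3
(F(1132) - 3470554)*(-1834521 + 1041737) = (1132**3 - 3470554)*(-1834521 + 1041737) = (1450571968 - 3470554)*(-792784) = 1447101414*(-792784) = -1147238847396576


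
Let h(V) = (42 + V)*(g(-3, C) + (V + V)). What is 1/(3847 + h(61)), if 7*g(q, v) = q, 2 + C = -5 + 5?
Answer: 7/114582 ≈ 6.1092e-5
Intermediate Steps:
C = -2 (C = -2 + (-5 + 5) = -2 + 0 = -2)
g(q, v) = q/7
h(V) = (42 + V)*(-3/7 + 2*V) (h(V) = (42 + V)*((⅐)*(-3) + (V + V)) = (42 + V)*(-3/7 + 2*V))
1/(3847 + h(61)) = 1/(3847 + (-18 + 2*61² + (585/7)*61)) = 1/(3847 + (-18 + 2*3721 + 35685/7)) = 1/(3847 + (-18 + 7442 + 35685/7)) = 1/(3847 + 87653/7) = 1/(114582/7) = 7/114582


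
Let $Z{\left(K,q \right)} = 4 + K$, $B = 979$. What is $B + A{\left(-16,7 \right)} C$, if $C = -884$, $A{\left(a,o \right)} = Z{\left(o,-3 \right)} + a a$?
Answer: $-235049$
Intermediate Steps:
$A{\left(a,o \right)} = 4 + o + a^{2}$ ($A{\left(a,o \right)} = \left(4 + o\right) + a a = \left(4 + o\right) + a^{2} = 4 + o + a^{2}$)
$B + A{\left(-16,7 \right)} C = 979 + \left(4 + 7 + \left(-16\right)^{2}\right) \left(-884\right) = 979 + \left(4 + 7 + 256\right) \left(-884\right) = 979 + 267 \left(-884\right) = 979 - 236028 = -235049$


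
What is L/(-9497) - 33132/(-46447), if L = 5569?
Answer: 55991261/441107159 ≈ 0.12693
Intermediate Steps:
L/(-9497) - 33132/(-46447) = 5569/(-9497) - 33132/(-46447) = 5569*(-1/9497) - 33132*(-1/46447) = -5569/9497 + 33132/46447 = 55991261/441107159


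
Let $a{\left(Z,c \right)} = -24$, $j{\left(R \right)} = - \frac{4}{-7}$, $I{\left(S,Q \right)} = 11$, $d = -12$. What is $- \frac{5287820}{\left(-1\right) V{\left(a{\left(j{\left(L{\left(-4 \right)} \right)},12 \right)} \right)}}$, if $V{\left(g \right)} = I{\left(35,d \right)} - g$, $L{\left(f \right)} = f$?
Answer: $\frac{1057564}{7} \approx 1.5108 \cdot 10^{5}$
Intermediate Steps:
$j{\left(R \right)} = \frac{4}{7}$ ($j{\left(R \right)} = \left(-4\right) \left(- \frac{1}{7}\right) = \frac{4}{7}$)
$V{\left(g \right)} = 11 - g$
$- \frac{5287820}{\left(-1\right) V{\left(a{\left(j{\left(L{\left(-4 \right)} \right)},12 \right)} \right)}} = - \frac{5287820}{\left(-1\right) \left(11 - -24\right)} = - \frac{5287820}{\left(-1\right) \left(11 + 24\right)} = - \frac{5287820}{\left(-1\right) 35} = - \frac{5287820}{-35} = \left(-5287820\right) \left(- \frac{1}{35}\right) = \frac{1057564}{7}$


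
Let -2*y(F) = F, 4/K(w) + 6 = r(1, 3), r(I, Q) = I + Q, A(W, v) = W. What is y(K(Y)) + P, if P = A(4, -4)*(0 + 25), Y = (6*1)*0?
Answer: 101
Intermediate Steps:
Y = 0 (Y = 6*0 = 0)
K(w) = -2 (K(w) = 4/(-6 + (1 + 3)) = 4/(-6 + 4) = 4/(-2) = 4*(-½) = -2)
y(F) = -F/2
P = 100 (P = 4*(0 + 25) = 4*25 = 100)
y(K(Y)) + P = -½*(-2) + 100 = 1 + 100 = 101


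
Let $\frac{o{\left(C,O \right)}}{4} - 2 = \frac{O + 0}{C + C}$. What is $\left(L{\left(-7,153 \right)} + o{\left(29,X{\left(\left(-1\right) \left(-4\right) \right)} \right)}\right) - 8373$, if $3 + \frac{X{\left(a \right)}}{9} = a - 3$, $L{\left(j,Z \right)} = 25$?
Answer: $- \frac{241896}{29} \approx -8341.2$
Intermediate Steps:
$X{\left(a \right)} = -54 + 9 a$ ($X{\left(a \right)} = -27 + 9 \left(a - 3\right) = -27 + 9 \left(-3 + a\right) = -27 + \left(-27 + 9 a\right) = -54 + 9 a$)
$o{\left(C,O \right)} = 8 + \frac{2 O}{C}$ ($o{\left(C,O \right)} = 8 + 4 \frac{O + 0}{C + C} = 8 + 4 \frac{O}{2 C} = 8 + \frac{2 O}{C}$)
$\left(L{\left(-7,153 \right)} + o{\left(29,X{\left(\left(-1\right) \left(-4\right) \right)} \right)}\right) - 8373 = \left(25 + \left(8 + \frac{2 \left(-54 + 9 \left(\left(-1\right) \left(-4\right)\right)\right)}{29}\right)\right) - 8373 = \left(25 + \left(8 + 2 \left(-54 + 9 \cdot 4\right) \frac{1}{29}\right)\right) - 8373 = \left(25 + \left(8 + 2 \left(-54 + 36\right) \frac{1}{29}\right)\right) - 8373 = \left(25 + \left(8 + 2 \left(-18\right) \frac{1}{29}\right)\right) - 8373 = \left(25 + \left(8 - \frac{36}{29}\right)\right) - 8373 = \left(25 + \frac{196}{29}\right) - 8373 = \frac{921}{29} - 8373 = - \frac{241896}{29}$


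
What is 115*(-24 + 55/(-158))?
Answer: -442405/158 ≈ -2800.0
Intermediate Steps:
115*(-24 + 55/(-158)) = 115*(-24 + 55*(-1/158)) = 115*(-24 - 55/158) = 115*(-3847/158) = -442405/158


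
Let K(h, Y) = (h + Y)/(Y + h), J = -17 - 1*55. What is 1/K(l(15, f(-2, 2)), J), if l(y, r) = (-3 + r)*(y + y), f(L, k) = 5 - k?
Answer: 1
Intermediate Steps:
l(y, r) = 2*y*(-3 + r) (l(y, r) = (-3 + r)*(2*y) = 2*y*(-3 + r))
J = -72 (J = -17 - 55 = -72)
K(h, Y) = 1 (K(h, Y) = (Y + h)/(Y + h) = 1)
1/K(l(15, f(-2, 2)), J) = 1/1 = 1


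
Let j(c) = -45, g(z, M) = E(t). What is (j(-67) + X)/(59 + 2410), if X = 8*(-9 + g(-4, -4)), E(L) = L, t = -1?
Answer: -125/2469 ≈ -0.050628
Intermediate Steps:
g(z, M) = -1
X = -80 (X = 8*(-9 - 1) = 8*(-10) = -80)
(j(-67) + X)/(59 + 2410) = (-45 - 80)/(59 + 2410) = -125/2469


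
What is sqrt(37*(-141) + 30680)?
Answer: sqrt(25463) ≈ 159.57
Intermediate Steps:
sqrt(37*(-141) + 30680) = sqrt(-5217 + 30680) = sqrt(25463)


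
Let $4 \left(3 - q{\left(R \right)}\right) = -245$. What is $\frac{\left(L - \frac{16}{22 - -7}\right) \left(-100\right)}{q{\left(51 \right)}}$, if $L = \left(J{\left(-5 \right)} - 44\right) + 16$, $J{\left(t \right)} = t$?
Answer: $\frac{389200}{7453} \approx 52.221$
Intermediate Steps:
$q{\left(R \right)} = \frac{257}{4}$ ($q{\left(R \right)} = 3 - - \frac{245}{4} = 3 + \frac{245}{4} = \frac{257}{4}$)
$L = -33$ ($L = \left(-5 - 44\right) + 16 = -49 + 16 = -33$)
$\frac{\left(L - \frac{16}{22 - -7}\right) \left(-100\right)}{q{\left(51 \right)}} = \frac{\left(-33 - \frac{16}{22 - -7}\right) \left(-100\right)}{\frac{257}{4}} = \left(-33 - \frac{16}{22 + 7}\right) \left(-100\right) \frac{4}{257} = \left(-33 - \frac{16}{29}\right) \left(-100\right) \frac{4}{257} = \left(- \frac{973}{29}\right) \left(-100\right) \frac{4}{257} = \frac{97300}{29} \cdot \frac{4}{257} = \frac{389200}{7453}$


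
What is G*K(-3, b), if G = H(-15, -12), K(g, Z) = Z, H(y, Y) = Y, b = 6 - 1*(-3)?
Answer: -108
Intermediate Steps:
b = 9 (b = 6 + 3 = 9)
G = -12
G*K(-3, b) = -12*9 = -108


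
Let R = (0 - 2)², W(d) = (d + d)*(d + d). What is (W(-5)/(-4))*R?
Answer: -100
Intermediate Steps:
W(d) = 4*d² (W(d) = (2*d)*(2*d) = 4*d²)
R = 4 (R = (-2)² = 4)
(W(-5)/(-4))*R = ((4*(-5)²)/(-4))*4 = ((4*25)*(-¼))*4 = (100*(-¼))*4 = -25*4 = -100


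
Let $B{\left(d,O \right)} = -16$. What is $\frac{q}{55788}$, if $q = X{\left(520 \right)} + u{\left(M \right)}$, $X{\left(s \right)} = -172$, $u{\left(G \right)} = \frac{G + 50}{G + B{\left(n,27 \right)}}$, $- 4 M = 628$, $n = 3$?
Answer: $- \frac{9883}{3217108} \approx -0.003072$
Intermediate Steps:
$M = -157$ ($M = \left(- \frac{1}{4}\right) 628 = -157$)
$u{\left(G \right)} = \frac{50 + G}{-16 + G}$ ($u{\left(G \right)} = \frac{G + 50}{G - 16} = \frac{50 + G}{-16 + G}$)
$q = - \frac{29649}{173}$ ($q = -172 + \frac{50 - 157}{-16 - 157} = -172 + \frac{1}{-173} \left(-107\right) = -172 - - \frac{107}{173} = -172 + \frac{107}{173} = - \frac{29649}{173} \approx -171.38$)
$\frac{q}{55788} = - \frac{29649}{173 \cdot 55788} = \left(- \frac{29649}{173}\right) \frac{1}{55788} = - \frac{9883}{3217108}$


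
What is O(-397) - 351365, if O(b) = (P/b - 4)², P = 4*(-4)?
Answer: -55375815101/157609 ≈ -3.5135e+5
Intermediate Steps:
P = -16
O(b) = (-4 - 16/b)² (O(b) = (-16/b - 4)² = (-4 - 16/b)²)
O(-397) - 351365 = 16*(4 - 397)²/(-397)² - 351365 = 16*(1/157609)*(-393)² - 351365 = 16*(1/157609)*154449 - 351365 = 2471184/157609 - 351365 = -55375815101/157609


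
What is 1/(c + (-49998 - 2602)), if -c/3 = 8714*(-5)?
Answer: 1/78110 ≈ 1.2802e-5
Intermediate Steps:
c = 130710 (c = -26142*(-5) = -3*(-43570) = 130710)
1/(c + (-49998 - 2602)) = 1/(130710 + (-49998 - 2602)) = 1/(130710 - 52600) = 1/78110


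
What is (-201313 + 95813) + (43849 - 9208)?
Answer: -70859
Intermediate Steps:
(-201313 + 95813) + (43849 - 9208) = -105500 + 34641 = -70859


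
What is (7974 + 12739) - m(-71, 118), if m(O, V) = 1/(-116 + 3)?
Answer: 2340570/113 ≈ 20713.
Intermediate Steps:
m(O, V) = -1/113 (m(O, V) = 1/(-113) = -1/113)
(7974 + 12739) - m(-71, 118) = (7974 + 12739) - 1*(-1/113) = 20713 + 1/113 = 2340570/113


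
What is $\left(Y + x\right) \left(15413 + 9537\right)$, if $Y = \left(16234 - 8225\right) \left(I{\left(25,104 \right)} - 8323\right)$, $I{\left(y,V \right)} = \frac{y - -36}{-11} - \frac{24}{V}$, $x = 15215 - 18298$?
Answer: $- \frac{238005036099800}{143} \approx -1.6644 \cdot 10^{12}$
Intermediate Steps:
$x = -3083$ ($x = 15215 - 18298 = -3083$)
$I{\left(y,V \right)} = - \frac{36}{11} - \frac{24}{V} - \frac{y}{11}$ ($I{\left(y,V \right)} = \left(y + 36\right) \left(- \frac{1}{11}\right) - \frac{24}{V} = \left(36 + y\right) \left(- \frac{1}{11}\right) - \frac{24}{V} = \left(- \frac{36}{11} - \frac{y}{11}\right) - \frac{24}{V} = - \frac{36}{11} - \frac{24}{V} - \frac{y}{11}$)
$Y = - \frac{9538839135}{143}$ ($Y = \left(16234 - 8225\right) \left(\frac{-264 - 104 \left(36 + 25\right)}{11 \cdot 104} - 8323\right) = 8009 \left(\frac{1}{11} \cdot \frac{1}{104} \left(-264 - 104 \cdot 61\right) - 8323\right) = 8009 \left(\frac{1}{11} \cdot \frac{1}{104} \left(-264 - 6344\right) - 8323\right) = 8009 \left(\frac{1}{11} \cdot \frac{1}{104} \left(-6608\right) - 8323\right) = 8009 \left(- \frac{826}{143} - 8323\right) = 8009 \left(- \frac{1191015}{143}\right) = - \frac{9538839135}{143} \approx -6.6705 \cdot 10^{7}$)
$\left(Y + x\right) \left(15413 + 9537\right) = \left(- \frac{9538839135}{143} - 3083\right) \left(15413 + 9537\right) = \left(- \frac{9539280004}{143}\right) 24950 = - \frac{238005036099800}{143}$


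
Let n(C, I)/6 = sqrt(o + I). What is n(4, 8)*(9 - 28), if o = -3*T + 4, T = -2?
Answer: -342*sqrt(2) ≈ -483.66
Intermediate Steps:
o = 10 (o = -3*(-2) + 4 = 6 + 4 = 10)
n(C, I) = 6*sqrt(10 + I)
n(4, 8)*(9 - 28) = (6*sqrt(10 + 8))*(9 - 28) = (6*sqrt(18))*(-19) = (6*(3*sqrt(2)))*(-19) = (18*sqrt(2))*(-19) = -342*sqrt(2)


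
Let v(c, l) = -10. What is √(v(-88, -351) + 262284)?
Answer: √262274 ≈ 512.13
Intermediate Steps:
√(v(-88, -351) + 262284) = √(-10 + 262284) = √262274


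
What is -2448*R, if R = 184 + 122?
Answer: -749088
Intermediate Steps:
R = 306
-2448*R = -2448*306 = -749088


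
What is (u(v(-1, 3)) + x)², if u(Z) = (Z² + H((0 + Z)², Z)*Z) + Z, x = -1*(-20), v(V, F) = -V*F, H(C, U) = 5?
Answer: 2209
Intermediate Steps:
v(V, F) = -F*V
x = 20
u(Z) = Z² + 6*Z (u(Z) = (Z² + 5*Z) + Z = Z² + 6*Z)
(u(v(-1, 3)) + x)² = ((-1*3*(-1))*(6 - 1*3*(-1)) + 20)² = (3*(6 + 3) + 20)² = (3*9 + 20)² = (27 + 20)² = 47² = 2209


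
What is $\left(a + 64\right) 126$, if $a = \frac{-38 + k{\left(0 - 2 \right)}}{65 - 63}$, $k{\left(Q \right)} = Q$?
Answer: $5544$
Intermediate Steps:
$a = -20$ ($a = \frac{-38 + \left(0 - 2\right)}{65 - 63} = \frac{-38 + \left(0 - 2\right)}{2} = \left(-38 - 2\right) \frac{1}{2} = \left(-40\right) \frac{1}{2} = -20$)
$\left(a + 64\right) 126 = \left(-20 + 64\right) 126 = 44 \cdot 126 = 5544$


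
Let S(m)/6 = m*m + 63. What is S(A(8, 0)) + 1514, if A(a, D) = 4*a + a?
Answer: 11492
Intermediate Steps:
A(a, D) = 5*a
S(m) = 378 + 6*m² (S(m) = 6*(m*m + 63) = 6*(m² + 63) = 6*(63 + m²) = 378 + 6*m²)
S(A(8, 0)) + 1514 = (378 + 6*(5*8)²) + 1514 = (378 + 6*40²) + 1514 = (378 + 6*1600) + 1514 = (378 + 9600) + 1514 = 9978 + 1514 = 11492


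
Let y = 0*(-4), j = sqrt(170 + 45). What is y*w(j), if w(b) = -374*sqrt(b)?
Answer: 0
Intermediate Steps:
j = sqrt(215) ≈ 14.663
y = 0
y*w(j) = 0*(-374*215**(1/4)) = 0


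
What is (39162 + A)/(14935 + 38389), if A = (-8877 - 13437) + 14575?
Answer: 31423/53324 ≈ 0.58928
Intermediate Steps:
A = -7739 (A = -22314 + 14575 = -7739)
(39162 + A)/(14935 + 38389) = (39162 - 7739)/(14935 + 38389) = 31423/53324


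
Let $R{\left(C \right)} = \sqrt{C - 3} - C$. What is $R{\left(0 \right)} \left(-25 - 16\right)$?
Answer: $- 41 i \sqrt{3} \approx - 71.014 i$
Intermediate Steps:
$R{\left(C \right)} = \sqrt{-3 + C} - C$
$R{\left(0 \right)} \left(-25 - 16\right) = \left(\sqrt{-3 + 0} - 0\right) \left(-25 - 16\right) = \left(\sqrt{-3} + 0\right) \left(-41\right) = \left(i \sqrt{3} + 0\right) \left(-41\right) = i \sqrt{3} \left(-41\right) = - 41 i \sqrt{3}$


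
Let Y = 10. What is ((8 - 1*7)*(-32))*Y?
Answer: -320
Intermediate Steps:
((8 - 1*7)*(-32))*Y = ((8 - 1*7)*(-32))*10 = ((8 - 7)*(-32))*10 = (1*(-32))*10 = -32*10 = -320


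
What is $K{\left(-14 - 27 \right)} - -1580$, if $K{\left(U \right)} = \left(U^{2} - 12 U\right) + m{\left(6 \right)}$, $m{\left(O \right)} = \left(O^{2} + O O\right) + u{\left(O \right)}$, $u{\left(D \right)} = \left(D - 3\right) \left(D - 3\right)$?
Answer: $3834$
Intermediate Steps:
$u{\left(D \right)} = \left(-3 + D\right)^{2}$ ($u{\left(D \right)} = \left(-3 + D\right) \left(-3 + D\right) = \left(-3 + D\right)^{2}$)
$m{\left(O \right)} = \left(-3 + O\right)^{2} + 2 O^{2}$ ($m{\left(O \right)} = \left(O^{2} + O O\right) + \left(-3 + O\right)^{2} = \left(O^{2} + O^{2}\right) + \left(-3 + O\right)^{2} = 2 O^{2} + \left(-3 + O\right)^{2} = \left(-3 + O\right)^{2} + 2 O^{2}$)
$K{\left(U \right)} = 81 + U^{2} - 12 U$ ($K{\left(U \right)} = \left(U^{2} - 12 U\right) + \left(\left(-3 + 6\right)^{2} + 2 \cdot 6^{2}\right) = \left(U^{2} - 12 U\right) + \left(3^{2} + 2 \cdot 36\right) = \left(U^{2} - 12 U\right) + \left(9 + 72\right) = \left(U^{2} - 12 U\right) + 81 = 81 + U^{2} - 12 U$)
$K{\left(-14 - 27 \right)} - -1580 = \left(81 + \left(-14 - 27\right)^{2} - 12 \left(-14 - 27\right)\right) - -1580 = \left(81 + \left(-14 - 27\right)^{2} - 12 \left(-14 - 27\right)\right) + 1580 = \left(81 + \left(-41\right)^{2} - -492\right) + 1580 = \left(81 + 1681 + 492\right) + 1580 = 2254 + 1580 = 3834$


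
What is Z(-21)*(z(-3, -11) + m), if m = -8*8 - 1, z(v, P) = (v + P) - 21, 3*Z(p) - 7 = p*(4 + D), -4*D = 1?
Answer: 7175/3 ≈ 2391.7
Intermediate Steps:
D = -¼ (D = -¼*1 = -¼ ≈ -0.25000)
Z(p) = 7/3 + 5*p/4 (Z(p) = 7/3 + (p*(4 - ¼))/3 = 7/3 + (p*(15/4))/3 = 7/3 + (15*p/4)/3 = 7/3 + 5*p/4)
z(v, P) = -21 + P + v (z(v, P) = (P + v) - 21 = -21 + P + v)
m = -65 (m = -64 - 1 = -65)
Z(-21)*(z(-3, -11) + m) = (7/3 + (5/4)*(-21))*((-21 - 11 - 3) - 65) = (7/3 - 105/4)*(-35 - 65) = -287/12*(-100) = 7175/3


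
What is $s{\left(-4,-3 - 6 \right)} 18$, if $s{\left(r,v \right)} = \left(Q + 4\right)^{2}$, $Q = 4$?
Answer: $1152$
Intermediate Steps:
$s{\left(r,v \right)} = 64$ ($s{\left(r,v \right)} = \left(4 + 4\right)^{2} = 8^{2} = 64$)
$s{\left(-4,-3 - 6 \right)} 18 = 64 \cdot 18 = 1152$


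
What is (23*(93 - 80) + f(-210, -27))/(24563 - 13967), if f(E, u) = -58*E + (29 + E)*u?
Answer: 8683/5298 ≈ 1.6389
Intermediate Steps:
f(E, u) = -58*E + u*(29 + E)
(23*(93 - 80) + f(-210, -27))/(24563 - 13967) = (23*(93 - 80) + (-58*(-210) + 29*(-27) - 210*(-27)))/(24563 - 13967) = (23*13 + (12180 - 783 + 5670))/10596 = (299 + 17067)*(1/10596) = 17366*(1/10596) = 8683/5298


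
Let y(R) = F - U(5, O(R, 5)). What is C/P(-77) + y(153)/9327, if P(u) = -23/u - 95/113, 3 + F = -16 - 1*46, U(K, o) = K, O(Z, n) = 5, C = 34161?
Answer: -308034430963/4887348 ≈ -63027.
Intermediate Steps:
F = -65 (F = -3 + (-16 - 1*46) = -3 + (-16 - 46) = -3 - 62 = -65)
P(u) = -95/113 - 23/u (P(u) = -23/u - 95*1/113 = -23/u - 95/113 = -95/113 - 23/u)
y(R) = -70 (y(R) = -65 - 1*5 = -65 - 5 = -70)
C/P(-77) + y(153)/9327 = 34161/(-95/113 - 23/(-77)) - 70/9327 = 34161/(-95/113 - 23*(-1/77)) - 70*1/9327 = 34161/(-95/113 + 23/77) - 70/9327 = 34161/(-4716/8701) - 70/9327 = 34161*(-8701/4716) - 70/9327 = -99078287/1572 - 70/9327 = -308034430963/4887348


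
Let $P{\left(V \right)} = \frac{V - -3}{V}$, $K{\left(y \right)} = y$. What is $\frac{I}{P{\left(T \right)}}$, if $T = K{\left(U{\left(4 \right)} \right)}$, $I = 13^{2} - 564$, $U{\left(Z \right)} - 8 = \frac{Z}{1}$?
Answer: $-316$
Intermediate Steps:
$U{\left(Z \right)} = 8 + Z$ ($U{\left(Z \right)} = 8 + \frac{Z}{1} = 8 + Z 1 = 8 + Z$)
$I = -395$ ($I = 169 - 564 = -395$)
$T = 12$ ($T = 8 + 4 = 12$)
$P{\left(V \right)} = \frac{3 + V}{V}$ ($P{\left(V \right)} = \frac{V + 3}{V} = \frac{3 + V}{V}$)
$\frac{I}{P{\left(T \right)}} = - \frac{395}{\frac{1}{12} \left(3 + 12\right)} = - \frac{395}{\frac{1}{12} \cdot 15} = - \frac{395}{\frac{5}{4}} = \left(-395\right) \frac{4}{5} = -316$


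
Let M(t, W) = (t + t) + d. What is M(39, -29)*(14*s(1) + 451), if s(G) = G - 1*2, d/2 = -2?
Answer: 32338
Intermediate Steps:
d = -4 (d = 2*(-2) = -4)
s(G) = -2 + G (s(G) = G - 2 = -2 + G)
M(t, W) = -4 + 2*t (M(t, W) = (t + t) - 4 = 2*t - 4 = -4 + 2*t)
M(39, -29)*(14*s(1) + 451) = (-4 + 2*39)*(14*(-2 + 1) + 451) = (-4 + 78)*(14*(-1) + 451) = 74*(-14 + 451) = 74*437 = 32338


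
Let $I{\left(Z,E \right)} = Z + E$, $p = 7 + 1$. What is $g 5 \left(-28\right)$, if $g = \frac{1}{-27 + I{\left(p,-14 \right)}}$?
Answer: $\frac{140}{33} \approx 4.2424$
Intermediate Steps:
$p = 8$
$I{\left(Z,E \right)} = E + Z$
$g = - \frac{1}{33}$ ($g = \frac{1}{-27 + \left(-14 + 8\right)} = \frac{1}{-27 - 6} = \frac{1}{-33} = - \frac{1}{33} \approx -0.030303$)
$g 5 \left(-28\right) = - \frac{5 \left(-28\right)}{33} = \left(- \frac{1}{33}\right) \left(-140\right) = \frac{140}{33}$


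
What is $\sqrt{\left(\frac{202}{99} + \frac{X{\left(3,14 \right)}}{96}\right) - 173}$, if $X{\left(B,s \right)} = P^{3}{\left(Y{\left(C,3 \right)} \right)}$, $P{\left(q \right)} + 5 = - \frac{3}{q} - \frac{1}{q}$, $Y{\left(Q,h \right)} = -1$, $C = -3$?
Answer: $\frac{i \sqrt{11915926}}{264} \approx 13.076 i$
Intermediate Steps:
$P{\left(q \right)} = -5 - \frac{4}{q}$
$X{\left(B,s \right)} = -1$ ($X{\left(B,s \right)} = \left(-5 - \frac{4}{-1}\right)^{3} = \left(-5 - -4\right)^{3} = \left(-5 + 4\right)^{3} = \left(-1\right)^{3} = -1$)
$\sqrt{\left(\frac{202}{99} + \frac{X{\left(3,14 \right)}}{96}\right) - 173} = \sqrt{\left(\frac{202}{99} - \frac{1}{96}\right) - 173} = \sqrt{\frac{6431}{3168} - 173} = \sqrt{- \frac{541633}{3168}} = \frac{i \sqrt{11915926}}{264}$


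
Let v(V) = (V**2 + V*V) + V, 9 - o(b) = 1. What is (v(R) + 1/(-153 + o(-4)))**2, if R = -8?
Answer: 302725201/21025 ≈ 14398.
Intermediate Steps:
o(b) = 8 (o(b) = 9 - 1*1 = 9 - 1 = 8)
v(V) = V + 2*V**2 (v(V) = (V**2 + V**2) + V = 2*V**2 + V = V + 2*V**2)
(v(R) + 1/(-153 + o(-4)))**2 = (-8*(1 + 2*(-8)) + 1/(-153 + 8))**2 = (-8*(1 - 16) + 1/(-145))**2 = (-8*(-15) - 1/145)**2 = (120 - 1/145)**2 = (17399/145)**2 = 302725201/21025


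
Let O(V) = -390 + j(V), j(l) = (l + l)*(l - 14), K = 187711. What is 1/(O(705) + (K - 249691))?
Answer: 1/911940 ≈ 1.0966e-6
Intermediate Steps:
j(l) = 2*l*(-14 + l) (j(l) = (2*l)*(-14 + l) = 2*l*(-14 + l))
O(V) = -390 + 2*V*(-14 + V)
1/(O(705) + (K - 249691)) = 1/((-390 + 2*705*(-14 + 705)) + (187711 - 249691)) = 1/((-390 + 2*705*691) - 61980) = 1/((-390 + 974310) - 61980) = 1/(973920 - 61980) = 1/911940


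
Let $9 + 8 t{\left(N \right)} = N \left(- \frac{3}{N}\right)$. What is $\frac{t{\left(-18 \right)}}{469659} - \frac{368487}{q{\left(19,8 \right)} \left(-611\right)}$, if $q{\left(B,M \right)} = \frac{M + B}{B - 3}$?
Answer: $\frac{205111981495}{573923298} \approx 357.39$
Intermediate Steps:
$q{\left(B,M \right)} = \frac{B + M}{-3 + B}$
$t{\left(N \right)} = - \frac{3}{2}$ ($t{\left(N \right)} = - \frac{9}{8} + \frac{N \left(- \frac{3}{N}\right)}{8} = - \frac{9}{8} + \frac{1}{8} \left(-3\right) = - \frac{9}{8} - \frac{3}{8} = - \frac{3}{2}$)
$\frac{t{\left(-18 \right)}}{469659} - \frac{368487}{q{\left(19,8 \right)} \left(-611\right)} = - \frac{3}{2 \cdot 469659} - \frac{368487}{\frac{19 + 8}{-3 + 19} \left(-611\right)} = \left(- \frac{3}{2}\right) \frac{1}{469659} - \frac{368487}{\frac{1}{16} \cdot 27 \left(-611\right)} = - \frac{1}{313106} - \frac{368487}{\frac{1}{16} \cdot 27 \left(-611\right)} = - \frac{1}{313106} - \frac{368487}{\frac{27}{16} \left(-611\right)} = - \frac{1}{313106} - \frac{368487}{- \frac{16497}{16}} = - \frac{1}{313106} - - \frac{655088}{1833} = - \frac{1}{313106} + \frac{655088}{1833} = \frac{205111981495}{573923298}$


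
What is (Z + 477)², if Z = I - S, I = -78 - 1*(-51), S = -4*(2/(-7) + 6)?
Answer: 10956100/49 ≈ 2.2359e+5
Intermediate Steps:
S = -160/7 (S = -4*(2*(-⅐) + 6) = -4*(-2/7 + 6) = -4*40/7 = -160/7 ≈ -22.857)
I = -27 (I = -78 + 51 = -27)
Z = -29/7 (Z = -27 - 1*(-160/7) = -27 + 160/7 = -29/7 ≈ -4.1429)
(Z + 477)² = (-29/7 + 477)² = (3310/7)² = 10956100/49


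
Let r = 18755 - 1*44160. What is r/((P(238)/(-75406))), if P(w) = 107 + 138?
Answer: 383137886/49 ≈ 7.8191e+6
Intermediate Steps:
P(w) = 245
r = -25405 (r = 18755 - 44160 = -25405)
r/((P(238)/(-75406))) = -25405/(245/(-75406)) = -25405/(245*(-1/75406)) = -25405/(-245/75406) = -25405*(-75406/245) = 383137886/49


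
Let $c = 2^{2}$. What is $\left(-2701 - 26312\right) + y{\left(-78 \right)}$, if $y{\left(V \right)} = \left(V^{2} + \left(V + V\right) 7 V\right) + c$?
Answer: $62251$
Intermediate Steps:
$c = 4$
$y{\left(V \right)} = 4 + 15 V^{2}$ ($y{\left(V \right)} = \left(V^{2} + \left(V + V\right) 7 V\right) + 4 = \left(V^{2} + 2 V 7 V\right) + 4 = \left(V^{2} + 14 V V\right) + 4 = \left(V^{2} + 14 V^{2}\right) + 4 = 15 V^{2} + 4 = 4 + 15 V^{2}$)
$\left(-2701 - 26312\right) + y{\left(-78 \right)} = \left(-2701 - 26312\right) + \left(4 + 15 \left(-78\right)^{2}\right) = -29013 + \left(4 + 15 \cdot 6084\right) = -29013 + \left(4 + 91260\right) = -29013 + 91264 = 62251$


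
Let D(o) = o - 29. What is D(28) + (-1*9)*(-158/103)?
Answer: 1319/103 ≈ 12.806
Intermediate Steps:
D(o) = -29 + o
D(28) + (-1*9)*(-158/103) = (-29 + 28) + (-1*9)*(-158/103) = -1 - (-1422)/103 = -1 - 9*(-158/103) = -1 + 1422/103 = 1319/103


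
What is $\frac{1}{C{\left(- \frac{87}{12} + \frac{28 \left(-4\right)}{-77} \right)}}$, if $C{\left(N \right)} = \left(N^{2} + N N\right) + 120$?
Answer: $\frac{968}{181185} \approx 0.0053426$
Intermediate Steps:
$C{\left(N \right)} = 120 + 2 N^{2}$ ($C{\left(N \right)} = \left(N^{2} + N^{2}\right) + 120 = 2 N^{2} + 120 = 120 + 2 N^{2}$)
$\frac{1}{C{\left(- \frac{87}{12} + \frac{28 \left(-4\right)}{-77} \right)}} = \frac{1}{120 + 2 \left(- \frac{87}{12} + \frac{28 \left(-4\right)}{-77}\right)^{2}} = \frac{1}{120 + 2 \left(\left(-87\right) \frac{1}{12} - - \frac{16}{11}\right)^{2}} = \frac{1}{120 + 2 \left(- \frac{29}{4} + \frac{16}{11}\right)^{2}} = \frac{1}{120 + 2 \left(- \frac{255}{44}\right)^{2}} = \frac{1}{120 + 2 \cdot \frac{65025}{1936}} = \frac{1}{120 + \frac{65025}{968}} = \frac{1}{\frac{181185}{968}} = \frac{968}{181185}$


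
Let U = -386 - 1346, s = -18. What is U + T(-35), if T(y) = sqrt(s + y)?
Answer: -1732 + I*sqrt(53) ≈ -1732.0 + 7.2801*I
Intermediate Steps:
T(y) = sqrt(-18 + y)
U = -1732
U + T(-35) = -1732 + sqrt(-18 - 35) = -1732 + sqrt(-53) = -1732 + I*sqrt(53)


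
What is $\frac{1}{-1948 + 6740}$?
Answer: $\frac{1}{4792} \approx 0.00020868$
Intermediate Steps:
$\frac{1}{-1948 + 6740} = \frac{1}{4792}$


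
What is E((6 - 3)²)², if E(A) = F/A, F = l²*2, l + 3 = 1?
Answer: 64/81 ≈ 0.79012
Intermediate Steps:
l = -2 (l = -3 + 1 = -2)
F = 8 (F = (-2)²*2 = 4*2 = 8)
E(A) = 8/A
E((6 - 3)²)² = (8/((6 - 3)²))² = (8/(3²))² = (8/9)² = 64/81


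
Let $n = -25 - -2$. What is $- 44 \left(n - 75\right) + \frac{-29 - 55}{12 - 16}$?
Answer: $4333$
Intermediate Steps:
$n = -23$ ($n = -25 + 2 = -23$)
$- 44 \left(n - 75\right) + \frac{-29 - 55}{12 - 16} = - 44 \left(-23 - 75\right) + \frac{-29 - 55}{12 - 16} = \left(-44\right) \left(-98\right) - \frac{84}{-4} = 4312 - -21 = 4312 + 21 = 4333$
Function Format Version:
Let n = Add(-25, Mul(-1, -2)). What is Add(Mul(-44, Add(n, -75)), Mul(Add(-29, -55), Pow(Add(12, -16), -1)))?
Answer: 4333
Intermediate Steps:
n = -23 (n = Add(-25, 2) = -23)
Add(Mul(-44, Add(n, -75)), Mul(Add(-29, -55), Pow(Add(12, -16), -1))) = Add(Mul(-44, Add(-23, -75)), Mul(Add(-29, -55), Pow(Add(12, -16), -1))) = Add(Mul(-44, -98), Mul(-84, Pow(-4, -1))) = Add(4312, Mul(-84, Rational(-1, 4))) = Add(4312, 21) = 4333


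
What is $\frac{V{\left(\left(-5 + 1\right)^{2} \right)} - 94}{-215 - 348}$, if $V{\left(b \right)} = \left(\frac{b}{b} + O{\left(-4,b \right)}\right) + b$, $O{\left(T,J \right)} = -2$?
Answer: $\frac{79}{563} \approx 0.14032$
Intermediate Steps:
$V{\left(b \right)} = -1 + b$ ($V{\left(b \right)} = \left(\frac{b}{b} - 2\right) + b = \left(1 - 2\right) + b = -1 + b$)
$\frac{V{\left(\left(-5 + 1\right)^{2} \right)} - 94}{-215 - 348} = \frac{\left(-1 + \left(-5 + 1\right)^{2}\right) - 94}{-215 - 348} = \frac{\left(-1 + \left(-4\right)^{2}\right) - 94}{-563} = \left(\left(-1 + 16\right) - 94\right) \left(- \frac{1}{563}\right) = \left(15 - 94\right) \left(- \frac{1}{563}\right) = \left(-79\right) \left(- \frac{1}{563}\right) = \frac{79}{563}$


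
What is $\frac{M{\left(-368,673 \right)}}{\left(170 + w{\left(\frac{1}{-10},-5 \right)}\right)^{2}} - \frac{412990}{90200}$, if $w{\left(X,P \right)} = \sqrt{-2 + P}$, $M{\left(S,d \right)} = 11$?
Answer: $\frac{- 14041660 \sqrt{7} + 1193152787 i}{9020 \left(- 28893 i + 340 \sqrt{7}\right)} \approx -4.5782 - 1.1842 \cdot 10^{-5} i$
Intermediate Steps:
$\frac{M{\left(-368,673 \right)}}{\left(170 + w{\left(\frac{1}{-10},-5 \right)}\right)^{2}} - \frac{412990}{90200} = \frac{11}{\left(170 + \sqrt{-2 - 5}\right)^{2}} - \frac{412990}{90200} = \frac{11}{\left(170 + \sqrt{-7}\right)^{2}} - \frac{41299}{9020} = \frac{11}{\left(170 + i \sqrt{7}\right)^{2}} - \frac{41299}{9020} = - \frac{41299}{9020} + \frac{11}{\left(170 + i \sqrt{7}\right)^{2}}$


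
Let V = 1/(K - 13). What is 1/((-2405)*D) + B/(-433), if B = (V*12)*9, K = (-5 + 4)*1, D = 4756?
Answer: 617658689/34669123580 ≈ 0.017816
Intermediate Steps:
K = -1 (K = -1*1 = -1)
V = -1/14 (V = 1/(-1 - 13) = 1/(-14) = -1/14 ≈ -0.071429)
B = -54/7 (B = -1/14*12*9 = -6/7*9 = -54/7 ≈ -7.7143)
1/((-2405)*D) + B/(-433) = 1/(-2405*4756) - 54/7/(-433) = -1/2405*1/4756 - 54/7*(-1/433) = -1/11438180 + 54/3031 = 617658689/34669123580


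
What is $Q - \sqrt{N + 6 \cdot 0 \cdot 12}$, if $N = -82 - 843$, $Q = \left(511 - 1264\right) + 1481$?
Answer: $728 - 5 i \sqrt{37} \approx 728.0 - 30.414 i$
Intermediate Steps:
$Q = 728$ ($Q = -753 + 1481 = 728$)
$N = -925$
$Q - \sqrt{N + 6 \cdot 0 \cdot 12} = 728 - \sqrt{-925 + 6 \cdot 0 \cdot 12} = 728 - \sqrt{-925 + 0 \cdot 12} = 728 - \sqrt{-925 + 0} = 728 - \sqrt{-925} = 728 - 5 i \sqrt{37}$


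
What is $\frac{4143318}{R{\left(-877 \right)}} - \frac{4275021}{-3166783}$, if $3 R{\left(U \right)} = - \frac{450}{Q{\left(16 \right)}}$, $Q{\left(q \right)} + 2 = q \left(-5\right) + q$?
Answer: $\frac{144330985941459}{79169575} \approx 1.8231 \cdot 10^{6}$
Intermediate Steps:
$Q{\left(q \right)} = -2 - 4 q$ ($Q{\left(q \right)} = -2 + \left(q \left(-5\right) + q\right) = -2 + \left(- 5 q + q\right) = -2 - 4 q$)
$R{\left(U \right)} = \frac{25}{11}$ ($R{\left(U \right)} = \frac{\left(-450\right) \frac{1}{-2 - 64}}{3} = \frac{\left(-450\right) \frac{1}{-66}}{3} = \frac{\left(-450\right) \left(- \frac{1}{66}\right)}{3} = \frac{1}{3} \cdot \frac{75}{11} = \frac{25}{11}$)
$\frac{4143318}{R{\left(-877 \right)}} - \frac{4275021}{-3166783} = \frac{4143318}{\frac{25}{11}} - \frac{4275021}{-3166783} = 4143318 \cdot \frac{11}{25} - - \frac{4275021}{3166783} = \frac{45576498}{25} + \frac{4275021}{3166783} = \frac{144330985941459}{79169575}$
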